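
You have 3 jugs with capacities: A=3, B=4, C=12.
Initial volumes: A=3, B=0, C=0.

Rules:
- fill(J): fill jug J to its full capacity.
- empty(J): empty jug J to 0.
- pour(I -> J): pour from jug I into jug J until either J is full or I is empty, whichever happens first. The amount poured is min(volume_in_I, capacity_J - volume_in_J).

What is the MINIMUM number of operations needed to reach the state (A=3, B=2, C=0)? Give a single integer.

BFS from (A=3, B=0, C=0). One shortest path:
  1. pour(A -> B) -> (A=0 B=3 C=0)
  2. fill(A) -> (A=3 B=3 C=0)
  3. pour(A -> B) -> (A=2 B=4 C=0)
  4. empty(B) -> (A=2 B=0 C=0)
  5. pour(A -> B) -> (A=0 B=2 C=0)
  6. fill(A) -> (A=3 B=2 C=0)
Reached target in 6 moves.

Answer: 6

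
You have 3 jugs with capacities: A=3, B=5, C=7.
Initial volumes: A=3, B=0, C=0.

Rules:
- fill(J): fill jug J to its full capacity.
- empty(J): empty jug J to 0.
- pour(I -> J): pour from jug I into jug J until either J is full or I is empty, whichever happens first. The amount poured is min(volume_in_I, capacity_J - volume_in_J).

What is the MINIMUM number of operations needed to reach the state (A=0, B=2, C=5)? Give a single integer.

BFS from (A=3, B=0, C=0). One shortest path:
  1. empty(A) -> (A=0 B=0 C=0)
  2. fill(C) -> (A=0 B=0 C=7)
  3. pour(C -> B) -> (A=0 B=5 C=2)
  4. pour(B -> A) -> (A=3 B=2 C=2)
  5. pour(A -> C) -> (A=0 B=2 C=5)
Reached target in 5 moves.

Answer: 5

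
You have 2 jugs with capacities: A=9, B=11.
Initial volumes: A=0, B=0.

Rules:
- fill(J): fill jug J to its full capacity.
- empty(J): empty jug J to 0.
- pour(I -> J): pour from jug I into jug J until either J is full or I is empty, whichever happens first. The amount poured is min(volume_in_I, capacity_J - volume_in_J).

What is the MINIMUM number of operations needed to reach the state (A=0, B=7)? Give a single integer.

Answer: 6

Derivation:
BFS from (A=0, B=0). One shortest path:
  1. fill(A) -> (A=9 B=0)
  2. pour(A -> B) -> (A=0 B=9)
  3. fill(A) -> (A=9 B=9)
  4. pour(A -> B) -> (A=7 B=11)
  5. empty(B) -> (A=7 B=0)
  6. pour(A -> B) -> (A=0 B=7)
Reached target in 6 moves.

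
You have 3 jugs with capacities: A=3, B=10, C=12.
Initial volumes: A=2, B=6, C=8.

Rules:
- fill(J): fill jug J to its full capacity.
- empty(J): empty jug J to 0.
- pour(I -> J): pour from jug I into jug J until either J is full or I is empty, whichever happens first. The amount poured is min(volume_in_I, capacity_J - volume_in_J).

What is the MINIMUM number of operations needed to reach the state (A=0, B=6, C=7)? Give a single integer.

BFS from (A=2, B=6, C=8). One shortest path:
  1. pour(C -> A) -> (A=3 B=6 C=7)
  2. empty(A) -> (A=0 B=6 C=7)
Reached target in 2 moves.

Answer: 2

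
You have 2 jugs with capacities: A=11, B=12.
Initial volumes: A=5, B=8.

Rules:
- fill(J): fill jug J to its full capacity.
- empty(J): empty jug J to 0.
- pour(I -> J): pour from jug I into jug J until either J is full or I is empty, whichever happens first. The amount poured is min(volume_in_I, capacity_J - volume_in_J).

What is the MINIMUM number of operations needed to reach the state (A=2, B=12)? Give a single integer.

Answer: 4

Derivation:
BFS from (A=5, B=8). One shortest path:
  1. pour(B -> A) -> (A=11 B=2)
  2. empty(A) -> (A=0 B=2)
  3. pour(B -> A) -> (A=2 B=0)
  4. fill(B) -> (A=2 B=12)
Reached target in 4 moves.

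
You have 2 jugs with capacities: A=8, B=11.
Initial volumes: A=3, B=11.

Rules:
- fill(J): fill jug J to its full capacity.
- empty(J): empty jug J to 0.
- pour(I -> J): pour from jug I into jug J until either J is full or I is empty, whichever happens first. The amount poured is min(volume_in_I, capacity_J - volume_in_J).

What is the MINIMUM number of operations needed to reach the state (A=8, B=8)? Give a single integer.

Answer: 4

Derivation:
BFS from (A=3, B=11). One shortest path:
  1. fill(A) -> (A=8 B=11)
  2. empty(B) -> (A=8 B=0)
  3. pour(A -> B) -> (A=0 B=8)
  4. fill(A) -> (A=8 B=8)
Reached target in 4 moves.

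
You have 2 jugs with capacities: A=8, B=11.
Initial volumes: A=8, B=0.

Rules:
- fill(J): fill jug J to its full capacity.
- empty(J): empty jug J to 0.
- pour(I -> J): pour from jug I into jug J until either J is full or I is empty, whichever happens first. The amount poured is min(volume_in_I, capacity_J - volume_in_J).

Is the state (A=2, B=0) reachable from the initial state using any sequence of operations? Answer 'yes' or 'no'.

BFS from (A=8, B=0):
  1. pour(A -> B) -> (A=0 B=8)
  2. fill(A) -> (A=8 B=8)
  3. pour(A -> B) -> (A=5 B=11)
  4. empty(B) -> (A=5 B=0)
  5. pour(A -> B) -> (A=0 B=5)
  6. fill(A) -> (A=8 B=5)
  7. pour(A -> B) -> (A=2 B=11)
  8. empty(B) -> (A=2 B=0)
Target reached → yes.

Answer: yes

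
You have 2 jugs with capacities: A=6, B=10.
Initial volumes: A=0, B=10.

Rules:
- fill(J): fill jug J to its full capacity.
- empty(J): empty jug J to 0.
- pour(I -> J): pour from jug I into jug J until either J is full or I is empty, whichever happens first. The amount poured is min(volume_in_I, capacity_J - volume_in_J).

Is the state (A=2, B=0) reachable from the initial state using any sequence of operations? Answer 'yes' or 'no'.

Answer: yes

Derivation:
BFS from (A=0, B=10):
  1. fill(A) -> (A=6 B=10)
  2. empty(B) -> (A=6 B=0)
  3. pour(A -> B) -> (A=0 B=6)
  4. fill(A) -> (A=6 B=6)
  5. pour(A -> B) -> (A=2 B=10)
  6. empty(B) -> (A=2 B=0)
Target reached → yes.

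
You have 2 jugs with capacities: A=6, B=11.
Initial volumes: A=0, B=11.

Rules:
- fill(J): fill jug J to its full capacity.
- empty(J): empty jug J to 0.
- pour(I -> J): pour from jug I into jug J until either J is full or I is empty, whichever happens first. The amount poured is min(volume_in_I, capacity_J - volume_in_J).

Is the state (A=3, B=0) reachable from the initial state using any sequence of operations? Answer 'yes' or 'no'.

BFS from (A=0, B=11):
  1. pour(B -> A) -> (A=6 B=5)
  2. empty(A) -> (A=0 B=5)
  3. pour(B -> A) -> (A=5 B=0)
  4. fill(B) -> (A=5 B=11)
  5. pour(B -> A) -> (A=6 B=10)
  6. empty(A) -> (A=0 B=10)
  7. pour(B -> A) -> (A=6 B=4)
  8. empty(A) -> (A=0 B=4)
  9. pour(B -> A) -> (A=4 B=0)
  10. fill(B) -> (A=4 B=11)
  11. pour(B -> A) -> (A=6 B=9)
  12. empty(A) -> (A=0 B=9)
  13. pour(B -> A) -> (A=6 B=3)
  14. empty(A) -> (A=0 B=3)
  15. pour(B -> A) -> (A=3 B=0)
Target reached → yes.

Answer: yes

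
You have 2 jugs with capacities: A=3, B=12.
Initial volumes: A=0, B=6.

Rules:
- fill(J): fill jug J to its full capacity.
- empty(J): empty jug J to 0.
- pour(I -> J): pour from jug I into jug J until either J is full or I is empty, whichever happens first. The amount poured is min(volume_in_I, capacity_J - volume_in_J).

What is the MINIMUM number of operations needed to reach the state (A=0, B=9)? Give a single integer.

Answer: 2

Derivation:
BFS from (A=0, B=6). One shortest path:
  1. fill(A) -> (A=3 B=6)
  2. pour(A -> B) -> (A=0 B=9)
Reached target in 2 moves.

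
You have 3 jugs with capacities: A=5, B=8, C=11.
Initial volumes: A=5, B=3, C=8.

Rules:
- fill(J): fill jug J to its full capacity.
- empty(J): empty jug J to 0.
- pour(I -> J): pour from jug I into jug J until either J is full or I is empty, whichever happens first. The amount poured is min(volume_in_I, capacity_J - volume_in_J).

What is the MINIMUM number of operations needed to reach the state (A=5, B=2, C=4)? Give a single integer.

BFS from (A=5, B=3, C=8). One shortest path:
  1. empty(C) -> (A=5 B=3 C=0)
  2. pour(A -> C) -> (A=0 B=3 C=5)
  3. pour(B -> A) -> (A=3 B=0 C=5)
  4. fill(B) -> (A=3 B=8 C=5)
  5. pour(B -> C) -> (A=3 B=2 C=11)
  6. pour(C -> A) -> (A=5 B=2 C=9)
  7. empty(A) -> (A=0 B=2 C=9)
  8. pour(C -> A) -> (A=5 B=2 C=4)
Reached target in 8 moves.

Answer: 8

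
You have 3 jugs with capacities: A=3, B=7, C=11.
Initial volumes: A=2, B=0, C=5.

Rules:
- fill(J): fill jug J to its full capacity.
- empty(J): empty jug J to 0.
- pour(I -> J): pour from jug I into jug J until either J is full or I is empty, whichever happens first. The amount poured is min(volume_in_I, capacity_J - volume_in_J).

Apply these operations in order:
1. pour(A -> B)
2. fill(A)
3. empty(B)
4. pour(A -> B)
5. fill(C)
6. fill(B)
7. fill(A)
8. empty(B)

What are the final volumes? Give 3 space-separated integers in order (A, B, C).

Step 1: pour(A -> B) -> (A=0 B=2 C=5)
Step 2: fill(A) -> (A=3 B=2 C=5)
Step 3: empty(B) -> (A=3 B=0 C=5)
Step 4: pour(A -> B) -> (A=0 B=3 C=5)
Step 5: fill(C) -> (A=0 B=3 C=11)
Step 6: fill(B) -> (A=0 B=7 C=11)
Step 7: fill(A) -> (A=3 B=7 C=11)
Step 8: empty(B) -> (A=3 B=0 C=11)

Answer: 3 0 11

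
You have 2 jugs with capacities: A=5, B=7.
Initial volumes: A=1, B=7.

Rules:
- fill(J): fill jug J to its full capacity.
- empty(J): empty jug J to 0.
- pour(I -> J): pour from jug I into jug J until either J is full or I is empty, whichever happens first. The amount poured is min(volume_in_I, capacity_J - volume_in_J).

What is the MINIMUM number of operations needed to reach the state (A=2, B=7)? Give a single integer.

BFS from (A=1, B=7). One shortest path:
  1. empty(A) -> (A=0 B=7)
  2. pour(B -> A) -> (A=5 B=2)
  3. empty(A) -> (A=0 B=2)
  4. pour(B -> A) -> (A=2 B=0)
  5. fill(B) -> (A=2 B=7)
Reached target in 5 moves.

Answer: 5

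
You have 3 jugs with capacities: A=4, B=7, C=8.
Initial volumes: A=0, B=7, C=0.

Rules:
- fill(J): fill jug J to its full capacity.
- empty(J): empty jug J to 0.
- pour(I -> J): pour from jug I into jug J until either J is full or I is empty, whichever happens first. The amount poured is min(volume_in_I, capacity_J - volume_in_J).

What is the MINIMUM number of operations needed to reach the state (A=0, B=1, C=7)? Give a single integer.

BFS from (A=0, B=7, C=0). One shortest path:
  1. empty(B) -> (A=0 B=0 C=0)
  2. fill(C) -> (A=0 B=0 C=8)
  3. pour(C -> B) -> (A=0 B=7 C=1)
  4. pour(C -> A) -> (A=1 B=7 C=0)
  5. pour(B -> C) -> (A=1 B=0 C=7)
  6. pour(A -> B) -> (A=0 B=1 C=7)
Reached target in 6 moves.

Answer: 6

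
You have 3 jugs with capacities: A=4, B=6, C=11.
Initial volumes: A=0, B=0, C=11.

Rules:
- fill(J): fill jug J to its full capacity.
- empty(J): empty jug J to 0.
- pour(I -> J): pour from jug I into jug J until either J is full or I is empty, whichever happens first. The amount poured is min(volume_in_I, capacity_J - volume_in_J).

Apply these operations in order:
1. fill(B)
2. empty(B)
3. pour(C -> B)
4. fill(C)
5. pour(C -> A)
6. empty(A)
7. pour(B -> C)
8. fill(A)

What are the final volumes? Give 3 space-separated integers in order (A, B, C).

Step 1: fill(B) -> (A=0 B=6 C=11)
Step 2: empty(B) -> (A=0 B=0 C=11)
Step 3: pour(C -> B) -> (A=0 B=6 C=5)
Step 4: fill(C) -> (A=0 B=6 C=11)
Step 5: pour(C -> A) -> (A=4 B=6 C=7)
Step 6: empty(A) -> (A=0 B=6 C=7)
Step 7: pour(B -> C) -> (A=0 B=2 C=11)
Step 8: fill(A) -> (A=4 B=2 C=11)

Answer: 4 2 11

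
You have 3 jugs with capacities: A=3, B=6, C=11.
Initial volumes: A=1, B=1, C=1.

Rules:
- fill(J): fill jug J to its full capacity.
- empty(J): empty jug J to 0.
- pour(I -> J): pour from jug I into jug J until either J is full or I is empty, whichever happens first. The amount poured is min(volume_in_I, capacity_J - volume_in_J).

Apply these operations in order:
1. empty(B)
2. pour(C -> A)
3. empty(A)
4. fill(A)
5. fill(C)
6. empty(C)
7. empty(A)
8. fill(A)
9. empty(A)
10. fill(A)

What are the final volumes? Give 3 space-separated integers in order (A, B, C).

Answer: 3 0 0

Derivation:
Step 1: empty(B) -> (A=1 B=0 C=1)
Step 2: pour(C -> A) -> (A=2 B=0 C=0)
Step 3: empty(A) -> (A=0 B=0 C=0)
Step 4: fill(A) -> (A=3 B=0 C=0)
Step 5: fill(C) -> (A=3 B=0 C=11)
Step 6: empty(C) -> (A=3 B=0 C=0)
Step 7: empty(A) -> (A=0 B=0 C=0)
Step 8: fill(A) -> (A=3 B=0 C=0)
Step 9: empty(A) -> (A=0 B=0 C=0)
Step 10: fill(A) -> (A=3 B=0 C=0)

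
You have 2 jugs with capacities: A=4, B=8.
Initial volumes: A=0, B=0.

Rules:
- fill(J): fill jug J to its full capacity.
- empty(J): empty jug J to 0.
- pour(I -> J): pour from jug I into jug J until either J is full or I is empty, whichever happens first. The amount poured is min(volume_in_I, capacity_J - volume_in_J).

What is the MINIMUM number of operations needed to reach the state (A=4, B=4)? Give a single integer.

BFS from (A=0, B=0). One shortest path:
  1. fill(B) -> (A=0 B=8)
  2. pour(B -> A) -> (A=4 B=4)
Reached target in 2 moves.

Answer: 2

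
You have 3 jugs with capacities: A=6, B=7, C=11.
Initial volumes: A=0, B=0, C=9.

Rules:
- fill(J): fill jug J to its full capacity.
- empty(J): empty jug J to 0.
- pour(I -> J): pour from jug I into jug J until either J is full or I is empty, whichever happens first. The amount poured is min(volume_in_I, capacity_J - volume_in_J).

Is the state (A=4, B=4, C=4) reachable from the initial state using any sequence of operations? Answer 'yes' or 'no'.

BFS explored all 372 reachable states.
Reachable set includes: (0,0,0), (0,0,1), (0,0,2), (0,0,3), (0,0,4), (0,0,5), (0,0,6), (0,0,7), (0,0,8), (0,0,9), (0,0,10), (0,0,11) ...
Target (A=4, B=4, C=4) not in reachable set → no.

Answer: no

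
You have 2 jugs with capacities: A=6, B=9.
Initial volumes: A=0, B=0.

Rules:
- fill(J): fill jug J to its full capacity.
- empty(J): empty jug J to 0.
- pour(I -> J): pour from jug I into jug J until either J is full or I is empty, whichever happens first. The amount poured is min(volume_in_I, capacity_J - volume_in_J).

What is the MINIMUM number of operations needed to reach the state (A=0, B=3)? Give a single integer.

BFS from (A=0, B=0). One shortest path:
  1. fill(B) -> (A=0 B=9)
  2. pour(B -> A) -> (A=6 B=3)
  3. empty(A) -> (A=0 B=3)
Reached target in 3 moves.

Answer: 3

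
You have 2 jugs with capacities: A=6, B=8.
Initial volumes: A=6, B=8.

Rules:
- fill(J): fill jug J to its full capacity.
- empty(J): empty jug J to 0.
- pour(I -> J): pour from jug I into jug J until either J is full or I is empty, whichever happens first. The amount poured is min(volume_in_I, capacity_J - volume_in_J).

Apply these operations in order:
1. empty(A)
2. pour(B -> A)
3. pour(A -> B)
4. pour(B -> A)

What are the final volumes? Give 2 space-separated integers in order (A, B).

Step 1: empty(A) -> (A=0 B=8)
Step 2: pour(B -> A) -> (A=6 B=2)
Step 3: pour(A -> B) -> (A=0 B=8)
Step 4: pour(B -> A) -> (A=6 B=2)

Answer: 6 2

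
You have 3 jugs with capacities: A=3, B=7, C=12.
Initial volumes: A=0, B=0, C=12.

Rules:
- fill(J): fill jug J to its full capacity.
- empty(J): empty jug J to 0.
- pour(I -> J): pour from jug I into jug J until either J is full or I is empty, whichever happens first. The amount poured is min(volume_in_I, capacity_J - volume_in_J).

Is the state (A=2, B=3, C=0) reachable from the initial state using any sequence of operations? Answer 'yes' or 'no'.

BFS from (A=0, B=0, C=12):
  1. pour(C -> A) -> (A=3 B=0 C=9)
  2. pour(C -> B) -> (A=3 B=7 C=2)
  3. empty(B) -> (A=3 B=0 C=2)
  4. pour(A -> B) -> (A=0 B=3 C=2)
  5. pour(C -> A) -> (A=2 B=3 C=0)
Target reached → yes.

Answer: yes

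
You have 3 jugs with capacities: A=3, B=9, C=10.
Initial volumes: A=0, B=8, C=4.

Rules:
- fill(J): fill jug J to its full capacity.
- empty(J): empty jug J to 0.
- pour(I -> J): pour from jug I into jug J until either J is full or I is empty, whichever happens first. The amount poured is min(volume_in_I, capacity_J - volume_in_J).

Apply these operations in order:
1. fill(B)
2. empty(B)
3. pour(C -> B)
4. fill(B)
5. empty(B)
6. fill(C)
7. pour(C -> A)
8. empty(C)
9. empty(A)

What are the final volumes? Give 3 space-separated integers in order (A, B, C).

Answer: 0 0 0

Derivation:
Step 1: fill(B) -> (A=0 B=9 C=4)
Step 2: empty(B) -> (A=0 B=0 C=4)
Step 3: pour(C -> B) -> (A=0 B=4 C=0)
Step 4: fill(B) -> (A=0 B=9 C=0)
Step 5: empty(B) -> (A=0 B=0 C=0)
Step 6: fill(C) -> (A=0 B=0 C=10)
Step 7: pour(C -> A) -> (A=3 B=0 C=7)
Step 8: empty(C) -> (A=3 B=0 C=0)
Step 9: empty(A) -> (A=0 B=0 C=0)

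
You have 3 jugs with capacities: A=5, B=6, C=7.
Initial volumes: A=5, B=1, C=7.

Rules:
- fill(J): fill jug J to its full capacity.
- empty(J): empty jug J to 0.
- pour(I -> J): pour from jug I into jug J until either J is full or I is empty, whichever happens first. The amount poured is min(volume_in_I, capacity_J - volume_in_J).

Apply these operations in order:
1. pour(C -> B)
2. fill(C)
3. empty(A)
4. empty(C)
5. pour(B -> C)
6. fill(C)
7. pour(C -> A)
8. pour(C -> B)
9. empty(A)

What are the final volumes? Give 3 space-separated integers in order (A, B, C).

Answer: 0 2 0

Derivation:
Step 1: pour(C -> B) -> (A=5 B=6 C=2)
Step 2: fill(C) -> (A=5 B=6 C=7)
Step 3: empty(A) -> (A=0 B=6 C=7)
Step 4: empty(C) -> (A=0 B=6 C=0)
Step 5: pour(B -> C) -> (A=0 B=0 C=6)
Step 6: fill(C) -> (A=0 B=0 C=7)
Step 7: pour(C -> A) -> (A=5 B=0 C=2)
Step 8: pour(C -> B) -> (A=5 B=2 C=0)
Step 9: empty(A) -> (A=0 B=2 C=0)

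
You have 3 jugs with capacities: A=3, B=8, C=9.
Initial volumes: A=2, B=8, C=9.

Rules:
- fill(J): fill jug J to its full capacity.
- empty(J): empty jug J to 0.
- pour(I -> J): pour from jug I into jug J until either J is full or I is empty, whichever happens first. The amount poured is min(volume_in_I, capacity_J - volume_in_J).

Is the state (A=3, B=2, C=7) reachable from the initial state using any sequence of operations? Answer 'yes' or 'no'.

Answer: yes

Derivation:
BFS from (A=2, B=8, C=9):
  1. fill(A) -> (A=3 B=8 C=9)
  2. empty(B) -> (A=3 B=0 C=9)
  3. pour(A -> B) -> (A=0 B=3 C=9)
  4. pour(C -> B) -> (A=0 B=8 C=4)
  5. pour(B -> A) -> (A=3 B=5 C=4)
  6. pour(A -> C) -> (A=0 B=5 C=7)
  7. pour(B -> A) -> (A=3 B=2 C=7)
Target reached → yes.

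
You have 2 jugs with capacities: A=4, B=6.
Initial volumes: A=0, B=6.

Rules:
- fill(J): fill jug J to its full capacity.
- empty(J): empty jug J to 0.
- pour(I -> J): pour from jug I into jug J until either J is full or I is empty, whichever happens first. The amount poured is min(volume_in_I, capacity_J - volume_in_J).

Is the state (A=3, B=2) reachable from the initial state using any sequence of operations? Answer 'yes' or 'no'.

BFS explored all 10 reachable states.
Reachable set includes: (0,0), (0,2), (0,4), (0,6), (2,0), (2,6), (4,0), (4,2), (4,4), (4,6)
Target (A=3, B=2) not in reachable set → no.

Answer: no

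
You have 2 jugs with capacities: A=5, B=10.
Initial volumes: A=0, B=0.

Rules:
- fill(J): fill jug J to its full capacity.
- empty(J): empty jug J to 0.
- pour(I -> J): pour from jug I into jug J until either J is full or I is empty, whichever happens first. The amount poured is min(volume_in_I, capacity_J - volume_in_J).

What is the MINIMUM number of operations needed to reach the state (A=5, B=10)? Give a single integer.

Answer: 2

Derivation:
BFS from (A=0, B=0). One shortest path:
  1. fill(A) -> (A=5 B=0)
  2. fill(B) -> (A=5 B=10)
Reached target in 2 moves.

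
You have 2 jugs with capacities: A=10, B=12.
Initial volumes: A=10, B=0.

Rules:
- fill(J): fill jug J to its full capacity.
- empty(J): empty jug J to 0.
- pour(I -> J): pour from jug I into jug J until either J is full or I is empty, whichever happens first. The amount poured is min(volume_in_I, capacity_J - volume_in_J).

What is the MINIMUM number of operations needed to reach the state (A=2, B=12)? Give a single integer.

Answer: 6

Derivation:
BFS from (A=10, B=0). One shortest path:
  1. empty(A) -> (A=0 B=0)
  2. fill(B) -> (A=0 B=12)
  3. pour(B -> A) -> (A=10 B=2)
  4. empty(A) -> (A=0 B=2)
  5. pour(B -> A) -> (A=2 B=0)
  6. fill(B) -> (A=2 B=12)
Reached target in 6 moves.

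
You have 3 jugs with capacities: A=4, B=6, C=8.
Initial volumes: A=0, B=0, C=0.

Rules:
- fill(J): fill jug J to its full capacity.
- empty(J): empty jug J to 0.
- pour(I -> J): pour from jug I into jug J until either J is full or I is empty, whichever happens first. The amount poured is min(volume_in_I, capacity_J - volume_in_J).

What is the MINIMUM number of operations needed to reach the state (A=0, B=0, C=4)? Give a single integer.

BFS from (A=0, B=0, C=0). One shortest path:
  1. fill(A) -> (A=4 B=0 C=0)
  2. pour(A -> C) -> (A=0 B=0 C=4)
Reached target in 2 moves.

Answer: 2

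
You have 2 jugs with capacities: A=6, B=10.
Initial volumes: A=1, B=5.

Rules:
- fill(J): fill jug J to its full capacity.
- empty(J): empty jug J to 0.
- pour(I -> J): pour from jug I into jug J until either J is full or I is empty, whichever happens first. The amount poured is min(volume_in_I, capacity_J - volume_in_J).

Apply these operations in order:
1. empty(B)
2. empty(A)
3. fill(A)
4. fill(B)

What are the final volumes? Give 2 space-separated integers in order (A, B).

Step 1: empty(B) -> (A=1 B=0)
Step 2: empty(A) -> (A=0 B=0)
Step 3: fill(A) -> (A=6 B=0)
Step 4: fill(B) -> (A=6 B=10)

Answer: 6 10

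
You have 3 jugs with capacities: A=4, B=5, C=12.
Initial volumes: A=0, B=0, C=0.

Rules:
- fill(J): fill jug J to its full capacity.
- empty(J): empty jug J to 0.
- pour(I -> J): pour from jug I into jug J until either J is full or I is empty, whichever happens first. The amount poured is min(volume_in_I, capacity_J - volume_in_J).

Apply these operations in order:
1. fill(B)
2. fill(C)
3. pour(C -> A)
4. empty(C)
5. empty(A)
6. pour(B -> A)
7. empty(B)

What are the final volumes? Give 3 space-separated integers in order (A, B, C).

Step 1: fill(B) -> (A=0 B=5 C=0)
Step 2: fill(C) -> (A=0 B=5 C=12)
Step 3: pour(C -> A) -> (A=4 B=5 C=8)
Step 4: empty(C) -> (A=4 B=5 C=0)
Step 5: empty(A) -> (A=0 B=5 C=0)
Step 6: pour(B -> A) -> (A=4 B=1 C=0)
Step 7: empty(B) -> (A=4 B=0 C=0)

Answer: 4 0 0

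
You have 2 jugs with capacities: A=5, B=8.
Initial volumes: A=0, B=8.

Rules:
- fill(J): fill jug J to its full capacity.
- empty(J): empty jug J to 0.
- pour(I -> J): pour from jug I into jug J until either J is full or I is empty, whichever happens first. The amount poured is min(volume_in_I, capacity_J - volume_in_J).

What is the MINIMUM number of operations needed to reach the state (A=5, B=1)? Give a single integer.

BFS from (A=0, B=8). One shortest path:
  1. pour(B -> A) -> (A=5 B=3)
  2. empty(A) -> (A=0 B=3)
  3. pour(B -> A) -> (A=3 B=0)
  4. fill(B) -> (A=3 B=8)
  5. pour(B -> A) -> (A=5 B=6)
  6. empty(A) -> (A=0 B=6)
  7. pour(B -> A) -> (A=5 B=1)
Reached target in 7 moves.

Answer: 7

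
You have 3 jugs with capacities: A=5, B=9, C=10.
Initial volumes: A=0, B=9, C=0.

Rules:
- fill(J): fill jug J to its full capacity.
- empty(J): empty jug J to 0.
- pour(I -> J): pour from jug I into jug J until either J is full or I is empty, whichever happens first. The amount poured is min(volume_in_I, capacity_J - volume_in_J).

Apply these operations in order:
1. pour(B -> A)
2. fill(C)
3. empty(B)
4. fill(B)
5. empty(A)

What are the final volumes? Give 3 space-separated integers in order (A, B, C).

Answer: 0 9 10

Derivation:
Step 1: pour(B -> A) -> (A=5 B=4 C=0)
Step 2: fill(C) -> (A=5 B=4 C=10)
Step 3: empty(B) -> (A=5 B=0 C=10)
Step 4: fill(B) -> (A=5 B=9 C=10)
Step 5: empty(A) -> (A=0 B=9 C=10)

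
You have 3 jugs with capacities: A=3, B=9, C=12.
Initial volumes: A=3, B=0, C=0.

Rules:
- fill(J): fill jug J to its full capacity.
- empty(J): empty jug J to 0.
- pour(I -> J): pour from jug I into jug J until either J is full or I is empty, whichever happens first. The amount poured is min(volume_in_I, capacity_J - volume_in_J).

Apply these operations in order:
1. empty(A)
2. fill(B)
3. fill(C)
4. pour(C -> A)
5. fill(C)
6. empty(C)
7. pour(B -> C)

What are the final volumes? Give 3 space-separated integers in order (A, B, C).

Answer: 3 0 9

Derivation:
Step 1: empty(A) -> (A=0 B=0 C=0)
Step 2: fill(B) -> (A=0 B=9 C=0)
Step 3: fill(C) -> (A=0 B=9 C=12)
Step 4: pour(C -> A) -> (A=3 B=9 C=9)
Step 5: fill(C) -> (A=3 B=9 C=12)
Step 6: empty(C) -> (A=3 B=9 C=0)
Step 7: pour(B -> C) -> (A=3 B=0 C=9)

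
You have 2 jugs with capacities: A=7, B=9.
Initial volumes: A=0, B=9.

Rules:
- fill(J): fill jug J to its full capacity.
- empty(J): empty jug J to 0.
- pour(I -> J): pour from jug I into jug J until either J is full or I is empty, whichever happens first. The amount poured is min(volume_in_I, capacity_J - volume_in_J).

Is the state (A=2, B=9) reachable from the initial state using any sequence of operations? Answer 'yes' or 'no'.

Answer: yes

Derivation:
BFS from (A=0, B=9):
  1. pour(B -> A) -> (A=7 B=2)
  2. empty(A) -> (A=0 B=2)
  3. pour(B -> A) -> (A=2 B=0)
  4. fill(B) -> (A=2 B=9)
Target reached → yes.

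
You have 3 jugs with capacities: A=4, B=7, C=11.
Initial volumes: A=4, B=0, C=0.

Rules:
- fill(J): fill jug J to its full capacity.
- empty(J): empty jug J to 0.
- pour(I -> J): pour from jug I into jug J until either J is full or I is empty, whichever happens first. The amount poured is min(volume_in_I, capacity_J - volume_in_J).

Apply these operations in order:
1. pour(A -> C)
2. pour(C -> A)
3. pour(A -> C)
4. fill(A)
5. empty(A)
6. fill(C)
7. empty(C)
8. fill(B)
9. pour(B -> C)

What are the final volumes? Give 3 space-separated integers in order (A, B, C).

Step 1: pour(A -> C) -> (A=0 B=0 C=4)
Step 2: pour(C -> A) -> (A=4 B=0 C=0)
Step 3: pour(A -> C) -> (A=0 B=0 C=4)
Step 4: fill(A) -> (A=4 B=0 C=4)
Step 5: empty(A) -> (A=0 B=0 C=4)
Step 6: fill(C) -> (A=0 B=0 C=11)
Step 7: empty(C) -> (A=0 B=0 C=0)
Step 8: fill(B) -> (A=0 B=7 C=0)
Step 9: pour(B -> C) -> (A=0 B=0 C=7)

Answer: 0 0 7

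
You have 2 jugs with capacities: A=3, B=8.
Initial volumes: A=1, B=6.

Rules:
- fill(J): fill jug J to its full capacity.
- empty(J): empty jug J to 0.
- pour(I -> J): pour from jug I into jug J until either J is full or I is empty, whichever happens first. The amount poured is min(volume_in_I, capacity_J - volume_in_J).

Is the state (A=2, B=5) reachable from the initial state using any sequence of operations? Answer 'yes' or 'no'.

Answer: no

Derivation:
BFS explored all 23 reachable states.
Reachable set includes: (0,0), (0,1), (0,2), (0,3), (0,4), (0,5), (0,6), (0,7), (0,8), (1,0), (1,6), (1,8) ...
Target (A=2, B=5) not in reachable set → no.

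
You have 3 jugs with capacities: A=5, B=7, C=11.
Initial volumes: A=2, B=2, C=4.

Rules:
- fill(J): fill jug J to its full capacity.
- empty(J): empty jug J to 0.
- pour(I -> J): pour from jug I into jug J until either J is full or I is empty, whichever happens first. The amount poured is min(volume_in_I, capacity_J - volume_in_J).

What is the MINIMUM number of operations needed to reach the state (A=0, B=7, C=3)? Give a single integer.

BFS from (A=2, B=2, C=4). One shortest path:
  1. fill(C) -> (A=2 B=2 C=11)
  2. pour(C -> A) -> (A=5 B=2 C=8)
  3. empty(A) -> (A=0 B=2 C=8)
  4. pour(C -> B) -> (A=0 B=7 C=3)
Reached target in 4 moves.

Answer: 4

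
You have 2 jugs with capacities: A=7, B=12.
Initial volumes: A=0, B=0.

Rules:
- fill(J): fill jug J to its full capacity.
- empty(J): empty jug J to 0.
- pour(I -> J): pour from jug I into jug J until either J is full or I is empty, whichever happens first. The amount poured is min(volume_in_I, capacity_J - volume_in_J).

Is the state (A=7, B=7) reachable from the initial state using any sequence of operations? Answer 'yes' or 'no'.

Answer: yes

Derivation:
BFS from (A=0, B=0):
  1. fill(A) -> (A=7 B=0)
  2. pour(A -> B) -> (A=0 B=7)
  3. fill(A) -> (A=7 B=7)
Target reached → yes.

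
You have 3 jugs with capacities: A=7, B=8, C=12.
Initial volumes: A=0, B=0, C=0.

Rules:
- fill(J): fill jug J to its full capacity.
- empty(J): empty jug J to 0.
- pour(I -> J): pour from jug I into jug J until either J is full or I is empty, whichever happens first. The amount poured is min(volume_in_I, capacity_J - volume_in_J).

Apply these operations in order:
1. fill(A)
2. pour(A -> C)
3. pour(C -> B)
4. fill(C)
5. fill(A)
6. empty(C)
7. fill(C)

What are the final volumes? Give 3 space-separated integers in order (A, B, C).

Answer: 7 7 12

Derivation:
Step 1: fill(A) -> (A=7 B=0 C=0)
Step 2: pour(A -> C) -> (A=0 B=0 C=7)
Step 3: pour(C -> B) -> (A=0 B=7 C=0)
Step 4: fill(C) -> (A=0 B=7 C=12)
Step 5: fill(A) -> (A=7 B=7 C=12)
Step 6: empty(C) -> (A=7 B=7 C=0)
Step 7: fill(C) -> (A=7 B=7 C=12)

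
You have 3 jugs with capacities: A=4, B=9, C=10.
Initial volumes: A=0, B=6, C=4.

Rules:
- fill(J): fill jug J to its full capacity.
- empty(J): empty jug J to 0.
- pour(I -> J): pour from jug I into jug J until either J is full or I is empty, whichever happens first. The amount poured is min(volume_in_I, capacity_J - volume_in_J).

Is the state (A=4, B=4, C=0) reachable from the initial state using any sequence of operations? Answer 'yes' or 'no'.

Answer: yes

Derivation:
BFS from (A=0, B=6, C=4):
  1. fill(A) -> (A=4 B=6 C=4)
  2. empty(B) -> (A=4 B=0 C=4)
  3. pour(C -> B) -> (A=4 B=4 C=0)
Target reached → yes.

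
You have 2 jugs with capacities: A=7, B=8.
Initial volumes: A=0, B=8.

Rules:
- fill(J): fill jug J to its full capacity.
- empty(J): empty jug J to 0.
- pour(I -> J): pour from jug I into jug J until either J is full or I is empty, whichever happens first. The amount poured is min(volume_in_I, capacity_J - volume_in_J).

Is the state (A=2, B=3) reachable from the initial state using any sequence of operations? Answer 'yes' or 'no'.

BFS explored all 30 reachable states.
Reachable set includes: (0,0), (0,1), (0,2), (0,3), (0,4), (0,5), (0,6), (0,7), (0,8), (1,0), (1,8), (2,0) ...
Target (A=2, B=3) not in reachable set → no.

Answer: no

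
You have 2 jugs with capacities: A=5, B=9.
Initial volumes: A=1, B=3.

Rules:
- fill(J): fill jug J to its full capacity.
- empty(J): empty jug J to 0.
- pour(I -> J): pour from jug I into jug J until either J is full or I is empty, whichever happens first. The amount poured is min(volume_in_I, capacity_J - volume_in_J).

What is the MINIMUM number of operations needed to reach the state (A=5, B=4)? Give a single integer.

Answer: 2

Derivation:
BFS from (A=1, B=3). One shortest path:
  1. pour(A -> B) -> (A=0 B=4)
  2. fill(A) -> (A=5 B=4)
Reached target in 2 moves.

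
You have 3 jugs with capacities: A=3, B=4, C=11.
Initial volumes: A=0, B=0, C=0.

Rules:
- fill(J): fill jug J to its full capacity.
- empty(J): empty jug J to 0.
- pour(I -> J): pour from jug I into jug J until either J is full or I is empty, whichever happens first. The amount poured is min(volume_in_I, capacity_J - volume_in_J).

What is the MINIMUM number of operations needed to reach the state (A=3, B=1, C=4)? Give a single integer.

Answer: 4

Derivation:
BFS from (A=0, B=0, C=0). One shortest path:
  1. fill(B) -> (A=0 B=4 C=0)
  2. pour(B -> C) -> (A=0 B=0 C=4)
  3. fill(B) -> (A=0 B=4 C=4)
  4. pour(B -> A) -> (A=3 B=1 C=4)
Reached target in 4 moves.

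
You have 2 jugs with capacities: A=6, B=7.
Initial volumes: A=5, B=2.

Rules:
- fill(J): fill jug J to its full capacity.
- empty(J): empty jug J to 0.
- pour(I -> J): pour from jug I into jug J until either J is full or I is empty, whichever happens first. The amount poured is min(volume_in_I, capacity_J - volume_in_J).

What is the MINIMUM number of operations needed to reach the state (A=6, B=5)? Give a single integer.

Answer: 3

Derivation:
BFS from (A=5, B=2). One shortest path:
  1. empty(B) -> (A=5 B=0)
  2. pour(A -> B) -> (A=0 B=5)
  3. fill(A) -> (A=6 B=5)
Reached target in 3 moves.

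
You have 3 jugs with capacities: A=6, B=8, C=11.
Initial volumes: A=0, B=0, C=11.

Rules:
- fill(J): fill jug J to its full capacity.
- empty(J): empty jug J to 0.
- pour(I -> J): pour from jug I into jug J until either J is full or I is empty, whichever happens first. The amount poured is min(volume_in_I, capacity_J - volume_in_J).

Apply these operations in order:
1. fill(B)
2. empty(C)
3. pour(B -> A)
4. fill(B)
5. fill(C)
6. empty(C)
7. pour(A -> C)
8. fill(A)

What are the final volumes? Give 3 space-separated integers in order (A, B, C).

Step 1: fill(B) -> (A=0 B=8 C=11)
Step 2: empty(C) -> (A=0 B=8 C=0)
Step 3: pour(B -> A) -> (A=6 B=2 C=0)
Step 4: fill(B) -> (A=6 B=8 C=0)
Step 5: fill(C) -> (A=6 B=8 C=11)
Step 6: empty(C) -> (A=6 B=8 C=0)
Step 7: pour(A -> C) -> (A=0 B=8 C=6)
Step 8: fill(A) -> (A=6 B=8 C=6)

Answer: 6 8 6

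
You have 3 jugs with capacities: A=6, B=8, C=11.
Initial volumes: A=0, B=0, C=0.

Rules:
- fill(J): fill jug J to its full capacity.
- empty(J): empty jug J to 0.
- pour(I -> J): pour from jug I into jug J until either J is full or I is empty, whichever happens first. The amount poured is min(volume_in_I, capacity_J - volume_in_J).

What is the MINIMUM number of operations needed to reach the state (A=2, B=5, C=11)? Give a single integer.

Answer: 8

Derivation:
BFS from (A=0, B=0, C=0). One shortest path:
  1. fill(B) -> (A=0 B=8 C=0)
  2. pour(B -> A) -> (A=6 B=2 C=0)
  3. empty(A) -> (A=0 B=2 C=0)
  4. pour(B -> A) -> (A=2 B=0 C=0)
  5. fill(B) -> (A=2 B=8 C=0)
  6. pour(B -> C) -> (A=2 B=0 C=8)
  7. fill(B) -> (A=2 B=8 C=8)
  8. pour(B -> C) -> (A=2 B=5 C=11)
Reached target in 8 moves.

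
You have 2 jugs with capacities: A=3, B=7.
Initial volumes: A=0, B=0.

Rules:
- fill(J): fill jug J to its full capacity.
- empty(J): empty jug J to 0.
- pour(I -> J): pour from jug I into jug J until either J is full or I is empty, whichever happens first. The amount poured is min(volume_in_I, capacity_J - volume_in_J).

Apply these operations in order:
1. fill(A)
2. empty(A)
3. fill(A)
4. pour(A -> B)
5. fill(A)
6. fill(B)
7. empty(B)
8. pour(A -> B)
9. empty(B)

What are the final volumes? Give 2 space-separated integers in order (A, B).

Answer: 0 0

Derivation:
Step 1: fill(A) -> (A=3 B=0)
Step 2: empty(A) -> (A=0 B=0)
Step 3: fill(A) -> (A=3 B=0)
Step 4: pour(A -> B) -> (A=0 B=3)
Step 5: fill(A) -> (A=3 B=3)
Step 6: fill(B) -> (A=3 B=7)
Step 7: empty(B) -> (A=3 B=0)
Step 8: pour(A -> B) -> (A=0 B=3)
Step 9: empty(B) -> (A=0 B=0)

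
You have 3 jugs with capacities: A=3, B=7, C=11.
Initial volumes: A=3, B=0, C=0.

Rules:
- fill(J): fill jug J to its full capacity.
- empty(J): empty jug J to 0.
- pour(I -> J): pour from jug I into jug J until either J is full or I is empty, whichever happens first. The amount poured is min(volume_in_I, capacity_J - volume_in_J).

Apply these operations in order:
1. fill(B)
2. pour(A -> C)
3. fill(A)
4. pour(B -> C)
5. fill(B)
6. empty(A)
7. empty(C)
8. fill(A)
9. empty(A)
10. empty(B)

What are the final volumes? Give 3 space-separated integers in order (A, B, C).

Answer: 0 0 0

Derivation:
Step 1: fill(B) -> (A=3 B=7 C=0)
Step 2: pour(A -> C) -> (A=0 B=7 C=3)
Step 3: fill(A) -> (A=3 B=7 C=3)
Step 4: pour(B -> C) -> (A=3 B=0 C=10)
Step 5: fill(B) -> (A=3 B=7 C=10)
Step 6: empty(A) -> (A=0 B=7 C=10)
Step 7: empty(C) -> (A=0 B=7 C=0)
Step 8: fill(A) -> (A=3 B=7 C=0)
Step 9: empty(A) -> (A=0 B=7 C=0)
Step 10: empty(B) -> (A=0 B=0 C=0)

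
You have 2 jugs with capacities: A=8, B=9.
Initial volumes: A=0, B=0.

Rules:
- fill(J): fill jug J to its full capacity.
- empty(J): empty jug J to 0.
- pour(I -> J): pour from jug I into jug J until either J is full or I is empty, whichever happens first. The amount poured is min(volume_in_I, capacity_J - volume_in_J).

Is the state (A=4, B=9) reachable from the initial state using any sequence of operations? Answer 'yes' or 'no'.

BFS from (A=0, B=0):
  1. fill(A) -> (A=8 B=0)
  2. pour(A -> B) -> (A=0 B=8)
  3. fill(A) -> (A=8 B=8)
  4. pour(A -> B) -> (A=7 B=9)
  5. empty(B) -> (A=7 B=0)
  6. pour(A -> B) -> (A=0 B=7)
  7. fill(A) -> (A=8 B=7)
  8. pour(A -> B) -> (A=6 B=9)
  9. empty(B) -> (A=6 B=0)
  10. pour(A -> B) -> (A=0 B=6)
  11. fill(A) -> (A=8 B=6)
  12. pour(A -> B) -> (A=5 B=9)
  13. empty(B) -> (A=5 B=0)
  14. pour(A -> B) -> (A=0 B=5)
  15. fill(A) -> (A=8 B=5)
  16. pour(A -> B) -> (A=4 B=9)
Target reached → yes.

Answer: yes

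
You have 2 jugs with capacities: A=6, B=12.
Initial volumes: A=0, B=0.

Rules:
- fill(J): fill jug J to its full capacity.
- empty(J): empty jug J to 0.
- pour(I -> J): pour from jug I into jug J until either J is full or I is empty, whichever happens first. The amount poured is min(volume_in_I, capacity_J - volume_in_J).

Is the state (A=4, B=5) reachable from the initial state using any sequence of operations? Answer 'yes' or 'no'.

Answer: no

Derivation:
BFS explored all 6 reachable states.
Reachable set includes: (0,0), (0,6), (0,12), (6,0), (6,6), (6,12)
Target (A=4, B=5) not in reachable set → no.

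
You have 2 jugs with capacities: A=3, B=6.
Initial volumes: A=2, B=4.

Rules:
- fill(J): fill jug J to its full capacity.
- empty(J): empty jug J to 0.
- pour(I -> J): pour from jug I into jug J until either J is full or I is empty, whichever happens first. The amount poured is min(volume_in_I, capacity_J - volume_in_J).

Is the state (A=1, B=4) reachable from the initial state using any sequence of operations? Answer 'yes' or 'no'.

BFS explored all 19 reachable states.
Reachable set includes: (0,0), (0,1), (0,2), (0,3), (0,4), (0,5), (0,6), (1,0), (1,6), (2,0), (2,4), (2,6) ...
Target (A=1, B=4) not in reachable set → no.

Answer: no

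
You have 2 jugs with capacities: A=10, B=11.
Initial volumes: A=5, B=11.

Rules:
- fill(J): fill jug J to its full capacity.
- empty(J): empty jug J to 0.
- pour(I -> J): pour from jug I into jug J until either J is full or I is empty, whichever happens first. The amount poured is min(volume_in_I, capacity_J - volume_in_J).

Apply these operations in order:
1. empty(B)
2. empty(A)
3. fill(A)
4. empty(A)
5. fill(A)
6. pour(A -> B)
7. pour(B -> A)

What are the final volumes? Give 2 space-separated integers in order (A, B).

Answer: 10 0

Derivation:
Step 1: empty(B) -> (A=5 B=0)
Step 2: empty(A) -> (A=0 B=0)
Step 3: fill(A) -> (A=10 B=0)
Step 4: empty(A) -> (A=0 B=0)
Step 5: fill(A) -> (A=10 B=0)
Step 6: pour(A -> B) -> (A=0 B=10)
Step 7: pour(B -> A) -> (A=10 B=0)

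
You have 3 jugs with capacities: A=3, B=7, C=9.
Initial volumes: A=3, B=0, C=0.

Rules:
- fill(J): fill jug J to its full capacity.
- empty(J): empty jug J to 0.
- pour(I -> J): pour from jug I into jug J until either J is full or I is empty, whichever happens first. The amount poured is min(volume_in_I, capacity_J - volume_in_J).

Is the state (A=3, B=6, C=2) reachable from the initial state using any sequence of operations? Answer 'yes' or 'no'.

Answer: yes

Derivation:
BFS from (A=3, B=0, C=0):
  1. fill(C) -> (A=3 B=0 C=9)
  2. pour(C -> B) -> (A=3 B=7 C=2)
  3. empty(B) -> (A=3 B=0 C=2)
  4. pour(A -> B) -> (A=0 B=3 C=2)
  5. fill(A) -> (A=3 B=3 C=2)
  6. pour(A -> B) -> (A=0 B=6 C=2)
  7. fill(A) -> (A=3 B=6 C=2)
Target reached → yes.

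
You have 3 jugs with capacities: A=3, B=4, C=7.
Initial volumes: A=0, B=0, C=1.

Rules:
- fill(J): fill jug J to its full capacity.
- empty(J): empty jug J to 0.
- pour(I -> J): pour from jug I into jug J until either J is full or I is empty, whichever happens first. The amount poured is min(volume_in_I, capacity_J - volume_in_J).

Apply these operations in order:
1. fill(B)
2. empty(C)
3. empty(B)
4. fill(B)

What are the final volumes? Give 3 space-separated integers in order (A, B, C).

Answer: 0 4 0

Derivation:
Step 1: fill(B) -> (A=0 B=4 C=1)
Step 2: empty(C) -> (A=0 B=4 C=0)
Step 3: empty(B) -> (A=0 B=0 C=0)
Step 4: fill(B) -> (A=0 B=4 C=0)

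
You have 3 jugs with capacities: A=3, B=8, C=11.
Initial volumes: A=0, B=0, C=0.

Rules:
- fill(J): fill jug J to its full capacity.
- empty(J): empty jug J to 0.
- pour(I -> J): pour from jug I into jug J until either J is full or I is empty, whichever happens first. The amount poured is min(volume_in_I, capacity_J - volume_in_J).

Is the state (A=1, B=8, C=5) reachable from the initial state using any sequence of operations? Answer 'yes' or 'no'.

BFS from (A=0, B=0, C=0):
  1. fill(A) -> (A=3 B=0 C=0)
  2. fill(C) -> (A=3 B=0 C=11)
  3. pour(A -> B) -> (A=0 B=3 C=11)
  4. pour(C -> A) -> (A=3 B=3 C=8)
  5. pour(A -> B) -> (A=0 B=6 C=8)
  6. pour(C -> A) -> (A=3 B=6 C=5)
  7. pour(A -> B) -> (A=1 B=8 C=5)
Target reached → yes.

Answer: yes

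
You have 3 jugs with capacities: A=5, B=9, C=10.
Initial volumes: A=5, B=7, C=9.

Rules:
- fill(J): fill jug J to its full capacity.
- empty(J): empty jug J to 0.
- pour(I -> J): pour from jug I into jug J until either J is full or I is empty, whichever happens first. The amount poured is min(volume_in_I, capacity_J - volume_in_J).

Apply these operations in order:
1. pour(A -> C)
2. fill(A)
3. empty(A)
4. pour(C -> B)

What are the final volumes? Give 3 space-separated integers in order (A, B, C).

Answer: 0 9 8

Derivation:
Step 1: pour(A -> C) -> (A=4 B=7 C=10)
Step 2: fill(A) -> (A=5 B=7 C=10)
Step 3: empty(A) -> (A=0 B=7 C=10)
Step 4: pour(C -> B) -> (A=0 B=9 C=8)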